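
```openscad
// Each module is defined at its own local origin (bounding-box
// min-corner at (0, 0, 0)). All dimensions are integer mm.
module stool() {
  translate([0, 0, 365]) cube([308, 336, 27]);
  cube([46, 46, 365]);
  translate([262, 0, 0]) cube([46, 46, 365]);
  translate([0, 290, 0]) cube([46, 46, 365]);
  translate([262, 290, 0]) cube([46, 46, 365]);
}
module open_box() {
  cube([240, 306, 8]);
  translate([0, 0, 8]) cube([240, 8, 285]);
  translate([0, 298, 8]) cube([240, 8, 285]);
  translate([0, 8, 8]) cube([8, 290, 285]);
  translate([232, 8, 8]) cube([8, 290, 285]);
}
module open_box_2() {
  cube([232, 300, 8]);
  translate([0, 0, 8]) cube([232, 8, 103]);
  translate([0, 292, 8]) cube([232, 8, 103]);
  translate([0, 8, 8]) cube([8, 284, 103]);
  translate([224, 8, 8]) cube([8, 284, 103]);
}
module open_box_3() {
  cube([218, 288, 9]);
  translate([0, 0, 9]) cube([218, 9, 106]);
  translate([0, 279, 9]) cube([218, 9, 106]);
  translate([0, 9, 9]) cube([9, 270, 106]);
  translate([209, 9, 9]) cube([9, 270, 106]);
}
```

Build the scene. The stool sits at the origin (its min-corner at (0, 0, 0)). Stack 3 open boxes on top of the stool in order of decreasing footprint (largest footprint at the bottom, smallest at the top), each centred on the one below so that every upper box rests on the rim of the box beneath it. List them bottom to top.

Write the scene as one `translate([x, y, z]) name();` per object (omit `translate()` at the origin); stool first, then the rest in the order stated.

stool();
translate([34, 15, 392]) open_box();
translate([38, 18, 685]) open_box_2();
translate([45, 24, 796]) open_box_3();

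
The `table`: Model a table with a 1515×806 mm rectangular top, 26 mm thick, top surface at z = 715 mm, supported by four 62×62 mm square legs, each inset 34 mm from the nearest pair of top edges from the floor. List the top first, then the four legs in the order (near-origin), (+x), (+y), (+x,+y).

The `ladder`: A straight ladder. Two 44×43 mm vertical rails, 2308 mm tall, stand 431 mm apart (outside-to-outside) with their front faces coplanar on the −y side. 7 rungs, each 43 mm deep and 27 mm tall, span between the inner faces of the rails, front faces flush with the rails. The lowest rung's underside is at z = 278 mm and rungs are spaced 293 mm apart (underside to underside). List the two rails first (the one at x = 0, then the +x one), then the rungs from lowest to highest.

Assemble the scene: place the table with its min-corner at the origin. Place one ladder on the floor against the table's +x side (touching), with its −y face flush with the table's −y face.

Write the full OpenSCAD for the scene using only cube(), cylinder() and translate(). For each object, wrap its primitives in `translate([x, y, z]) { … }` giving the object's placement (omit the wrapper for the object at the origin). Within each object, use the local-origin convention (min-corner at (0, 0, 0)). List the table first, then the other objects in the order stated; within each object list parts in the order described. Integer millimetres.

translate([0, 0, 689]) cube([1515, 806, 26]);
translate([34, 34, 0]) cube([62, 62, 689]);
translate([1419, 34, 0]) cube([62, 62, 689]);
translate([34, 710, 0]) cube([62, 62, 689]);
translate([1419, 710, 0]) cube([62, 62, 689]);
translate([1515, 0, 0]) {
  cube([44, 43, 2308]);
  translate([387, 0, 0]) cube([44, 43, 2308]);
  translate([44, 0, 278]) cube([343, 43, 27]);
  translate([44, 0, 571]) cube([343, 43, 27]);
  translate([44, 0, 864]) cube([343, 43, 27]);
  translate([44, 0, 1157]) cube([343, 43, 27]);
  translate([44, 0, 1450]) cube([343, 43, 27]);
  translate([44, 0, 1743]) cube([343, 43, 27]);
  translate([44, 0, 2036]) cube([343, 43, 27]);
}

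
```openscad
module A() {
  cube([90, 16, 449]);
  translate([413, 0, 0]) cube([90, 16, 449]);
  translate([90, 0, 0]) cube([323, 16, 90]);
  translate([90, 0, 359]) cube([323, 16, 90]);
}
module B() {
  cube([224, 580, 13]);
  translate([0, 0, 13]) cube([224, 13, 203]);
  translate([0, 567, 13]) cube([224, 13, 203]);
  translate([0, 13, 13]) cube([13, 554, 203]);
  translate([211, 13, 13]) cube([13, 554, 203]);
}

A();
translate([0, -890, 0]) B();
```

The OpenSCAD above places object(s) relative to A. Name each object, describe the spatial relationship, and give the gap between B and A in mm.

The open box's nearest face is 310 mm from the picture frame's −y face.

A is a picture frame. B is an open box. The open box is on the floor beside the picture frame on its −y side. The gap between the open box and the picture frame is 310 mm.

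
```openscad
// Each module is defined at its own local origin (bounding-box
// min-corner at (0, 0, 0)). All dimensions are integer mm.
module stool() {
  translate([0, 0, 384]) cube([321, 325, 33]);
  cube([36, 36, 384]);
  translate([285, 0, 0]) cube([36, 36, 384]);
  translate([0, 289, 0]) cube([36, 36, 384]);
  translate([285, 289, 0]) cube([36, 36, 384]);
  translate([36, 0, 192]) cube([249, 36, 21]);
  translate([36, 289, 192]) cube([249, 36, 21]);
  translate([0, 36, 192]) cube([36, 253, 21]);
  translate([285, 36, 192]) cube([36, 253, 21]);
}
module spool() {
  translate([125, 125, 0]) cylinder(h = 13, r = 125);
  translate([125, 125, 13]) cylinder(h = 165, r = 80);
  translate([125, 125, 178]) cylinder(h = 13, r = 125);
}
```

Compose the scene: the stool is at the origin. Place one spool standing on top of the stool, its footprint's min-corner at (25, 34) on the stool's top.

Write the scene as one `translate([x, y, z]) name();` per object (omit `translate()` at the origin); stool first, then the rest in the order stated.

stool();
translate([25, 34, 417]) spool();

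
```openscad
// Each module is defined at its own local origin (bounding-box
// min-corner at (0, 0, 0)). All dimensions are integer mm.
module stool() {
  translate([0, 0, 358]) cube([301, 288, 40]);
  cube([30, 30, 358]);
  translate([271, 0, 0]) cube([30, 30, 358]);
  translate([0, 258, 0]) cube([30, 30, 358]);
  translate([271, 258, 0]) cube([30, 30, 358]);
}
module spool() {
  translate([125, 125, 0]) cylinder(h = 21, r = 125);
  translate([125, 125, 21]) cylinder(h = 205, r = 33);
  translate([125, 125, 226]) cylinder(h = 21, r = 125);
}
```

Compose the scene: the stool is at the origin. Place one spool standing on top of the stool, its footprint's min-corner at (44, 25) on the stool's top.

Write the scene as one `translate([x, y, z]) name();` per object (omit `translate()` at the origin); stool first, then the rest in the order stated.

stool();
translate([44, 25, 398]) spool();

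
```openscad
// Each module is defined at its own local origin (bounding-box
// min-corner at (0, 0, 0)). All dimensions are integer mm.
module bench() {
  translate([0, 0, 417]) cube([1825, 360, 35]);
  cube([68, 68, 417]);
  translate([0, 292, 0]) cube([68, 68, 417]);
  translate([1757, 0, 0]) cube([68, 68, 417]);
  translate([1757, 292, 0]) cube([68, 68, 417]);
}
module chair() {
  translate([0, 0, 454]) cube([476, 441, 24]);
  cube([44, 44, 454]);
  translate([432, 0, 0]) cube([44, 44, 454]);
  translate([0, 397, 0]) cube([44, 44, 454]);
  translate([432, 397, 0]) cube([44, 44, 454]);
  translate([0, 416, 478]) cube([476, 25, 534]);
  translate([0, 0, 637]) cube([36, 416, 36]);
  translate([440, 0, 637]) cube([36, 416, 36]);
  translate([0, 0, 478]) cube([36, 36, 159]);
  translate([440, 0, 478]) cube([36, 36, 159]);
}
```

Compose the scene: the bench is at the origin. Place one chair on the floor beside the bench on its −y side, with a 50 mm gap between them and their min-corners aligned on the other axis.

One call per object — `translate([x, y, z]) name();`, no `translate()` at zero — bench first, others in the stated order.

bench();
translate([0, -491, 0]) chair();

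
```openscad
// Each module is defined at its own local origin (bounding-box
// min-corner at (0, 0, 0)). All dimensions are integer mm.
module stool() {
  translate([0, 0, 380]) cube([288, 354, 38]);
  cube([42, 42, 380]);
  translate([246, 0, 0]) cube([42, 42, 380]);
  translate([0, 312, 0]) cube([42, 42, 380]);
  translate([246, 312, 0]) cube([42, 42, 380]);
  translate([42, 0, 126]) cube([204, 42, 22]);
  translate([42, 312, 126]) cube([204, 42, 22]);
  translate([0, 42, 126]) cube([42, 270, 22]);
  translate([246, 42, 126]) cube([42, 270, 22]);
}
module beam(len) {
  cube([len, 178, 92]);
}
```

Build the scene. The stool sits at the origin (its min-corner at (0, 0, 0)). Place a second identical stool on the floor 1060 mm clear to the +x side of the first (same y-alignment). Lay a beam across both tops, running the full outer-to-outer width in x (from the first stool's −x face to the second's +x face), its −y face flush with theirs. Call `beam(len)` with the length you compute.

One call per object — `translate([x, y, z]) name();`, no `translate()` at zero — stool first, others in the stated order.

stool();
translate([1348, 0, 0]) stool();
translate([0, 0, 418]) beam(1636);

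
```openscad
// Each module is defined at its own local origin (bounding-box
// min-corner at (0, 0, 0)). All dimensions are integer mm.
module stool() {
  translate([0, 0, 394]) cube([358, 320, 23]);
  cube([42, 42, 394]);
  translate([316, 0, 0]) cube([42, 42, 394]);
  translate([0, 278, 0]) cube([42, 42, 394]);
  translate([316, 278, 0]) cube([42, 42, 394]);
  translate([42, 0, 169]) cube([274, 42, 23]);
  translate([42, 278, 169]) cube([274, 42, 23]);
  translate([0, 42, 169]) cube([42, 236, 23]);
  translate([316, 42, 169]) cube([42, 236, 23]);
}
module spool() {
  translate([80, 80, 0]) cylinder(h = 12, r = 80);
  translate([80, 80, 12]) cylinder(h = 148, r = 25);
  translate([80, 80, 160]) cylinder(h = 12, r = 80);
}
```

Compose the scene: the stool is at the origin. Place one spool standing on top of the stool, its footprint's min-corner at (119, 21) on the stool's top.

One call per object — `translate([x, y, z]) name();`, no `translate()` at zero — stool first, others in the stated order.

stool();
translate([119, 21, 417]) spool();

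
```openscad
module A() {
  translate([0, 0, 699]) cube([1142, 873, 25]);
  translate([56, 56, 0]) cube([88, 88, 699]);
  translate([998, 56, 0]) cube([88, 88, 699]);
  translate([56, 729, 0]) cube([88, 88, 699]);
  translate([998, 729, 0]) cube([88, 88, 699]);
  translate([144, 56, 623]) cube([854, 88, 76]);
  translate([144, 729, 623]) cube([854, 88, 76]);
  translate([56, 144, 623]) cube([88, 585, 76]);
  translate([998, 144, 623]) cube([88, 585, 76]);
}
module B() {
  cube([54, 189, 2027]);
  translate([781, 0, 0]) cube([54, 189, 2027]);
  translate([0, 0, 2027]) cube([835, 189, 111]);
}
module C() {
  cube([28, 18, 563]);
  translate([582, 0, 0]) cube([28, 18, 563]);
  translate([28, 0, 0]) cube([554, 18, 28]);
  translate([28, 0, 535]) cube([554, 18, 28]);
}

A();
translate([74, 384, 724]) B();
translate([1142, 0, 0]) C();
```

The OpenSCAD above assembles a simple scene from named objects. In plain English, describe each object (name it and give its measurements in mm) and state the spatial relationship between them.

A is a table with a 1142×873 mm rectangular top, 25 mm thick, top surface at z = 724 mm, supported by four 88×88 mm square legs, each inset 56 mm from the nearest pair of top edges, running from the floor. Four apron rails, 88 mm thick and 76 mm tall, run between adjacent legs with their top edges flush with the underside of the top and their outer faces flush with the legs' outer faces.

B is a door frame. The clear opening is 727 mm wide and 2027 mm high. Two 54 mm wide jambs, 189 mm deep, stand either side of the opening from the floor to the top of the opening. A 111 mm thick head sits across the top of both jambs, spanning the full outside width of the frame.

C is a picture frame with a 554×507 mm rectangular opening (x by z) and a uniform 28 mm border on every side. Frame depth is 18 mm along y. It is built from two vertical stiles running the full outside height and two horizontal rails spanning the gap between the stiles.

The door frame is on top of the table. The picture frame is against the table's +x side, with their −y faces flush.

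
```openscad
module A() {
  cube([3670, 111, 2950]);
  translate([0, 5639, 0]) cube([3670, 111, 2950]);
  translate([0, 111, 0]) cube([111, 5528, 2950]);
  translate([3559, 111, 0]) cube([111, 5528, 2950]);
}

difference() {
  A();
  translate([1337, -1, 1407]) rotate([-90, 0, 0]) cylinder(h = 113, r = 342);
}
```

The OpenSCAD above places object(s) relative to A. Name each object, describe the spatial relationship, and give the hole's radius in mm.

A is a house frame. The house frame has a circular hole through its front wall. The hole's radius is 342 mm.

The subtracted cylinder has r = 342 mm.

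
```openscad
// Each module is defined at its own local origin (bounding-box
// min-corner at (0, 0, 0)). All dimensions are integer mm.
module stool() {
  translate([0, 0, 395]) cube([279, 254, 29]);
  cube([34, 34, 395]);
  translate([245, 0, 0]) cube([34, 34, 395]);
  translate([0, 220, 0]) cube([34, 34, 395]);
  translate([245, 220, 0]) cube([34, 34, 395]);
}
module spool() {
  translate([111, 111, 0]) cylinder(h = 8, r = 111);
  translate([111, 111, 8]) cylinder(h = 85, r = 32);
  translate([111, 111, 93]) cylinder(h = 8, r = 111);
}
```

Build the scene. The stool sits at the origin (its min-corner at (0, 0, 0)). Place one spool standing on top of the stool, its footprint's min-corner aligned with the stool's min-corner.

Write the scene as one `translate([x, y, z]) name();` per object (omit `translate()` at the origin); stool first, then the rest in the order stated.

stool();
translate([0, 0, 424]) spool();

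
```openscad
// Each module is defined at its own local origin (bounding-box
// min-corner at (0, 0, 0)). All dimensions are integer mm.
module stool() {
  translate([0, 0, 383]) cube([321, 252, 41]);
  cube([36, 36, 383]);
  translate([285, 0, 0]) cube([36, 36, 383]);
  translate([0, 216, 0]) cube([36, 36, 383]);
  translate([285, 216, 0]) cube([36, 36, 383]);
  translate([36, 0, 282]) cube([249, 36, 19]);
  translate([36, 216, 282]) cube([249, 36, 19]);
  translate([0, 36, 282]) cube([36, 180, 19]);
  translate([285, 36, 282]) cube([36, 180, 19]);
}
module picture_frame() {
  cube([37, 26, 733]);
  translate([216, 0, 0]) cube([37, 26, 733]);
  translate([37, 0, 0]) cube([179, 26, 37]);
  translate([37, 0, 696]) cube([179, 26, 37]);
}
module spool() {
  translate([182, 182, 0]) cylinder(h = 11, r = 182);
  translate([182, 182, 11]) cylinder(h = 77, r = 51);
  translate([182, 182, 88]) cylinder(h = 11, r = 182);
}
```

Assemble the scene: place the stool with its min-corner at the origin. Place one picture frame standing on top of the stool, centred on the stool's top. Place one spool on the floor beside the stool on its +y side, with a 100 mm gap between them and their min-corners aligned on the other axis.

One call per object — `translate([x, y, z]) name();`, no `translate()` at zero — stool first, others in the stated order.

stool();
translate([34, 113, 424]) picture_frame();
translate([0, 352, 0]) spool();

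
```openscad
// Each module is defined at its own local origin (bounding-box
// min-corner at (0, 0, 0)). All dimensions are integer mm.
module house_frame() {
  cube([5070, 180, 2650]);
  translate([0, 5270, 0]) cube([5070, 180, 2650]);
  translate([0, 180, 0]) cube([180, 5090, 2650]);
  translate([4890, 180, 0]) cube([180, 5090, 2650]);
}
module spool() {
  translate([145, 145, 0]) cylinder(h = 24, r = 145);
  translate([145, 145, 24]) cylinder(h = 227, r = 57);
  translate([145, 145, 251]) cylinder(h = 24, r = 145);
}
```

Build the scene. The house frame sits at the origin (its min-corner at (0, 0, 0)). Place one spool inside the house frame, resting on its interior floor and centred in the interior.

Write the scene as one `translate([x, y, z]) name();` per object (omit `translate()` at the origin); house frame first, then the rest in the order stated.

house_frame();
translate([2390, 2580, 0]) spool();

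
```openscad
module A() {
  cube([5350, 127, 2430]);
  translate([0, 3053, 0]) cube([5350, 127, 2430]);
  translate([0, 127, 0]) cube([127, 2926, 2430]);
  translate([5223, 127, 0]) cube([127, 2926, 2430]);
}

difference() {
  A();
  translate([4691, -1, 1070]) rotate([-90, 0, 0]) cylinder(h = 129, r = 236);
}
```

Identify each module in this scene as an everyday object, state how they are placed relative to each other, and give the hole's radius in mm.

The subtracted cylinder has r = 236 mm.

A is a house frame. The house frame has a circular hole through its front wall. The hole's radius is 236 mm.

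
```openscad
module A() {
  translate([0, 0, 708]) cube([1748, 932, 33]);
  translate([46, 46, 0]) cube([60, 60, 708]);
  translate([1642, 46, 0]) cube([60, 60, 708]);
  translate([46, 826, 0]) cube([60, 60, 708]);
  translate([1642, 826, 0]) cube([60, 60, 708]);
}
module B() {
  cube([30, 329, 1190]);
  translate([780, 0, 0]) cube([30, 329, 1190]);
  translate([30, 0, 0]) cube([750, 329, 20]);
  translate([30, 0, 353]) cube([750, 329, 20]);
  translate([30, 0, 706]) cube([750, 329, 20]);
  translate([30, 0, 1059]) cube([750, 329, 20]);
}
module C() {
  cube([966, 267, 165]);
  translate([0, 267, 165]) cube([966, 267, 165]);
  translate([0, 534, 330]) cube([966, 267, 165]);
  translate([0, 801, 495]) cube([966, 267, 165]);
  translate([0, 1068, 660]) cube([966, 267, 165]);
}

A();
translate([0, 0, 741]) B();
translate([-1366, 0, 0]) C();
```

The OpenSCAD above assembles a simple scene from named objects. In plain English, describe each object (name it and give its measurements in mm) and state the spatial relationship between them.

A is a table: top 1748 mm (x) × 932 mm (y), 33 mm thick, upper face at z = 741 mm, on four 60×60 mm square legs, each inset 46 mm from the nearest pair of top edges, running from z = 0 to the bottom of the top.

B is a bookshelf 810 mm wide overall, 329 mm deep and 1190 mm tall. The two sides are 30 mm thick vertical panels. 4 horizontal shelves of 20 mm thickness span between the inner faces of the sides; the lowest shelf sits on the floor and shelves are stacked with a clear vertical gap of 333 mm between each pair.

C is a straight staircase of 5 solid steps. Each step is 966 mm wide (x), 267 mm deep (y, the going) and 165 mm tall (the rise). The first step rests on the floor; each subsequent step sits one going further in +y and one rise higher in +z, directly behind and above the previous step with no overlap.

The bookshelf is on top of the table. The staircase is on the floor beside the table on its −x side.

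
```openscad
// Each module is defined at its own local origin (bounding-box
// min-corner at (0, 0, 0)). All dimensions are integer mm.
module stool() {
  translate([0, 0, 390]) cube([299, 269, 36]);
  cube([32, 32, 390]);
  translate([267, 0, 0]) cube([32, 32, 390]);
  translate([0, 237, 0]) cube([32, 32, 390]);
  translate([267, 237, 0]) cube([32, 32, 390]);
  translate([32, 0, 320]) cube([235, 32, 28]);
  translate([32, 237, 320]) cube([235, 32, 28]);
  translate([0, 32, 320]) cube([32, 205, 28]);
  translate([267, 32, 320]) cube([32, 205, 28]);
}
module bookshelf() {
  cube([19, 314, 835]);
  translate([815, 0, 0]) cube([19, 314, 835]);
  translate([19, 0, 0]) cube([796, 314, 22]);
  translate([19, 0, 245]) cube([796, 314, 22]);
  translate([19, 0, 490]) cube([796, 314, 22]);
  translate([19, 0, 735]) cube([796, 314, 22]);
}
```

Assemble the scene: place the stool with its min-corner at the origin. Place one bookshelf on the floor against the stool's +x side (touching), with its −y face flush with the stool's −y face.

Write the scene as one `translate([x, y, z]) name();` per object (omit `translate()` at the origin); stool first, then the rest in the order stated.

stool();
translate([299, 0, 0]) bookshelf();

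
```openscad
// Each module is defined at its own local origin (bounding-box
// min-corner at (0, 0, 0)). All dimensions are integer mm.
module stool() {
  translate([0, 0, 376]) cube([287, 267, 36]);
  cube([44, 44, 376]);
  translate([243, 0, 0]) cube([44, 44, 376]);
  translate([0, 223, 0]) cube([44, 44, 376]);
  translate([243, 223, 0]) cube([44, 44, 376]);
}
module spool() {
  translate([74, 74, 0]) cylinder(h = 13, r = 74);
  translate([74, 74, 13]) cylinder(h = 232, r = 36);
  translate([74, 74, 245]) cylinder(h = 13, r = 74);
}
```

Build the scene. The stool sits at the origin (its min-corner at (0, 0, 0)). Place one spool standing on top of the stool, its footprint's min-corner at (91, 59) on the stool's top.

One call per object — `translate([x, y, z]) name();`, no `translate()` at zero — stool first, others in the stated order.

stool();
translate([91, 59, 412]) spool();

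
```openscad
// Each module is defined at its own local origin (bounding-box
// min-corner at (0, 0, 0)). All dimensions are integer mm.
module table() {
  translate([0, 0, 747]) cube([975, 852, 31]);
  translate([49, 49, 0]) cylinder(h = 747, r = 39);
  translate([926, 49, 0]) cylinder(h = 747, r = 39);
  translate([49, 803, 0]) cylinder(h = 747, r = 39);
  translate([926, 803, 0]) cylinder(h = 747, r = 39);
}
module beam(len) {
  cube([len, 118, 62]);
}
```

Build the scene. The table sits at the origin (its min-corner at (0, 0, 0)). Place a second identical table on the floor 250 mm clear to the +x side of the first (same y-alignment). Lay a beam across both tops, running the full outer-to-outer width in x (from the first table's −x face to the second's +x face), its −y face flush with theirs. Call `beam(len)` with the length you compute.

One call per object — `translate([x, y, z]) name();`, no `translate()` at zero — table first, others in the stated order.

table();
translate([1225, 0, 0]) table();
translate([0, 0, 778]) beam(2200);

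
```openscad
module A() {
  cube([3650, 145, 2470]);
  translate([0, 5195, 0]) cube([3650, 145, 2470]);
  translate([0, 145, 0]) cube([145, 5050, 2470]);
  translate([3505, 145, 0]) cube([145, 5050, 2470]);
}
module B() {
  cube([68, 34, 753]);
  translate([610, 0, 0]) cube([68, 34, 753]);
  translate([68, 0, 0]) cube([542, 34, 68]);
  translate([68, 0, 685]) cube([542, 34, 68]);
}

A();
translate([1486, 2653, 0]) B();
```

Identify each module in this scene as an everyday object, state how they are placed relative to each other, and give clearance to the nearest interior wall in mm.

A is a house frame. B is a picture frame. The picture frame sits inside the house frame, centred. The clearance to the nearest interior wall is 1341 mm.

Clearances: x = 1341, y = 2508; minimum 1341 mm.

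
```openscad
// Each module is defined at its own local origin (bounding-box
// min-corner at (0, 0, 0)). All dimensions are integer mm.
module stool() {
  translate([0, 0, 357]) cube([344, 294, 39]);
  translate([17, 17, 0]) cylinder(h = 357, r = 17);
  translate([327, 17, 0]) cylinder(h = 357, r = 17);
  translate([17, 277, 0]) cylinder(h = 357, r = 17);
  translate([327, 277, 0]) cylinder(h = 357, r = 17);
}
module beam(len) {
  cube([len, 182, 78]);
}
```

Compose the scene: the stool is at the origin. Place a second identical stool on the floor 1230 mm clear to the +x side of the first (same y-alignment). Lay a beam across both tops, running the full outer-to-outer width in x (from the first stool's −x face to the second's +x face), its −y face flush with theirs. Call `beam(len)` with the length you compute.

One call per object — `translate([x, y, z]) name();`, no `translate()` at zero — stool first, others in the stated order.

stool();
translate([1574, 0, 0]) stool();
translate([0, 0, 396]) beam(1918);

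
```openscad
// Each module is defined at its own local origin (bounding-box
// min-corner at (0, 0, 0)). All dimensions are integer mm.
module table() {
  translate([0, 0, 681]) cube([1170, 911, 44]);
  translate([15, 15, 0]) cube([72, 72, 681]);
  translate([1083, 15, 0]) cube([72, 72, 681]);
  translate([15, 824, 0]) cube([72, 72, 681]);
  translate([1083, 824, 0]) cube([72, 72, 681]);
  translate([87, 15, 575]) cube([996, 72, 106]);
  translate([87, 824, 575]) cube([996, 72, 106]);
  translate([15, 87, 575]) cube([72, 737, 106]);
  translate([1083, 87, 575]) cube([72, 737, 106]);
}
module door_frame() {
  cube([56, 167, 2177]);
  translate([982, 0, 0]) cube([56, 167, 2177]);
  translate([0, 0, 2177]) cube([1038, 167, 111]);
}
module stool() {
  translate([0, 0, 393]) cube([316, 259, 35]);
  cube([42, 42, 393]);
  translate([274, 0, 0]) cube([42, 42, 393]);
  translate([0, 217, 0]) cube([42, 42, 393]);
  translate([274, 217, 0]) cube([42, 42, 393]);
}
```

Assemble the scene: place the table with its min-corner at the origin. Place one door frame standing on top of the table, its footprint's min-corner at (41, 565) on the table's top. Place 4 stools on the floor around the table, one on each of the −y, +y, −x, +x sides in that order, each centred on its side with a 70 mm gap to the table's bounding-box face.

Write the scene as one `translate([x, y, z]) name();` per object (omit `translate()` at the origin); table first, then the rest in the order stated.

table();
translate([41, 565, 725]) door_frame();
translate([427, -329, 0]) stool();
translate([427, 981, 0]) stool();
translate([-386, 326, 0]) stool();
translate([1240, 326, 0]) stool();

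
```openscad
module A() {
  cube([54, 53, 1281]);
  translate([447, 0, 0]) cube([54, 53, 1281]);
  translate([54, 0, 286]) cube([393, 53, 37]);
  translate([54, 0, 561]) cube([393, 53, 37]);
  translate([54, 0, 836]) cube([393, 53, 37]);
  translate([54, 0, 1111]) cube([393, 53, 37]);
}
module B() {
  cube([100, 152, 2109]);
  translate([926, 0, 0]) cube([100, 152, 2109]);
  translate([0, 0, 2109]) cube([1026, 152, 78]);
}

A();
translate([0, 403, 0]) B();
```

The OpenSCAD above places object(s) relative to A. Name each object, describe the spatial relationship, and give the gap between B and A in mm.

A is a ladder. B is a door frame. The door frame is on the floor beside the ladder on its +y side. The gap between the door frame and the ladder is 350 mm.

The door frame's nearest face is 350 mm from the ladder's +y face.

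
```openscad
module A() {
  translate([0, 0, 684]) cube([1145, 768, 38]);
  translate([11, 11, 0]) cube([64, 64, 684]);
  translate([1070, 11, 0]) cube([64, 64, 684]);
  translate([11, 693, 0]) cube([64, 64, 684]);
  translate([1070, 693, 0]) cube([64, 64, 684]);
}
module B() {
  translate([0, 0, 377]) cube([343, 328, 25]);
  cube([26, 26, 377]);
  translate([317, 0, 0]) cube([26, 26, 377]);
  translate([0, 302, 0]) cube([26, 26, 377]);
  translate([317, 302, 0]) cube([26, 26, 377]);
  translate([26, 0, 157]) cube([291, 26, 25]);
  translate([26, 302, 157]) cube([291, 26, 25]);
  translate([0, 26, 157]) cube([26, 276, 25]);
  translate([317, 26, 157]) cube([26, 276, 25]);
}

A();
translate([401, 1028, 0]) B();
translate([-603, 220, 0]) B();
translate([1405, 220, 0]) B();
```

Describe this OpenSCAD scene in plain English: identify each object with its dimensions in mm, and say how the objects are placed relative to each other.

A is a table: top 1145 mm (x) × 768 mm (y), 38 mm thick, upper face at z = 722 mm, on four 64×64 mm square legs, each inset 11 mm from the nearest pair of top edges, running from z = 0 to the bottom of the top.

B is a simple wooden stool: a rectangular seat 343 mm (x) by 328 mm (y), 25 mm thick, top face at z = 402 mm, on four square legs, each 26×26 mm in cross-section. The legs rest on z = 0, each flush with a corner of the seat. Four stretchers, 26 mm wide and 25 mm tall, connect adjacent legs with their undersides at z = 157 mm, each running between the inner faces of the legs it joins and aligned with the legs' outer faces on the other axis.

Three stools sit around the table at the +y, −x, +x sides.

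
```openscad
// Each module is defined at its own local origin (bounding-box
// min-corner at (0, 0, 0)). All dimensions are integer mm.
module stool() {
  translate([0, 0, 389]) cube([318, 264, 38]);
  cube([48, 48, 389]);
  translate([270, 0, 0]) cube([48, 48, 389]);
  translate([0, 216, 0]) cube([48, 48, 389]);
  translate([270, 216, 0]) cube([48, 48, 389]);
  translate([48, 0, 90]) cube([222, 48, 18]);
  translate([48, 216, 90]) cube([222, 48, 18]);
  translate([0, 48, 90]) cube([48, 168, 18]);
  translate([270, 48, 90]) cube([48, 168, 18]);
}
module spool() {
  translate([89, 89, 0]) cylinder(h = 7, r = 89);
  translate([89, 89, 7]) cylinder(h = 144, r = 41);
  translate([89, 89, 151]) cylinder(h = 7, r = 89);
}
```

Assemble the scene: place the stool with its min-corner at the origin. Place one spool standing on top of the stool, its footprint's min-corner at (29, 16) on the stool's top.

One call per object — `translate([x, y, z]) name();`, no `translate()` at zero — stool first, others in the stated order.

stool();
translate([29, 16, 427]) spool();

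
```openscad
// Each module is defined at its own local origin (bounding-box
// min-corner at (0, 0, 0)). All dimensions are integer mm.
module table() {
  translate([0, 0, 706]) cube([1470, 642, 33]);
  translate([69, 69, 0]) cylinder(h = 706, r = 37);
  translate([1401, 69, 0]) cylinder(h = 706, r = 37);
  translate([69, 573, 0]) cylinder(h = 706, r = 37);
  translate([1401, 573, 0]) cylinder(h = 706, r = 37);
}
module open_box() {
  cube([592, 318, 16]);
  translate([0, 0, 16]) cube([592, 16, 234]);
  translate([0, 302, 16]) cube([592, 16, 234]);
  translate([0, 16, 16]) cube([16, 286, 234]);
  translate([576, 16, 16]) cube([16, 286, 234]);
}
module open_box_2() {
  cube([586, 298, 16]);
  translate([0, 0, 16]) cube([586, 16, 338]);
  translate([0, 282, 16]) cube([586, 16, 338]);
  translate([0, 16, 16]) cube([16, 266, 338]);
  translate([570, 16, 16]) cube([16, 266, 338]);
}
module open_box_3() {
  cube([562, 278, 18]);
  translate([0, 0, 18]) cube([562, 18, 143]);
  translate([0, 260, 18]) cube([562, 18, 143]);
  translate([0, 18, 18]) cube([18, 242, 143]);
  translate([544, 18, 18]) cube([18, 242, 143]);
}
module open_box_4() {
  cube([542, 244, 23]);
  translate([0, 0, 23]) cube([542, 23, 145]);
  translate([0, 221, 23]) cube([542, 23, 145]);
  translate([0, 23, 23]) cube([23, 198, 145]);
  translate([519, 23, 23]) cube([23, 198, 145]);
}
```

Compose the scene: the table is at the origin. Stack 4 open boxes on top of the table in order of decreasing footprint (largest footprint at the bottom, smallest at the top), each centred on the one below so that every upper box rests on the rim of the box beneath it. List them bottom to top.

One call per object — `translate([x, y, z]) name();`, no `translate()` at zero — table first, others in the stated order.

table();
translate([439, 162, 739]) open_box();
translate([442, 172, 989]) open_box_2();
translate([454, 182, 1343]) open_box_3();
translate([464, 199, 1504]) open_box_4();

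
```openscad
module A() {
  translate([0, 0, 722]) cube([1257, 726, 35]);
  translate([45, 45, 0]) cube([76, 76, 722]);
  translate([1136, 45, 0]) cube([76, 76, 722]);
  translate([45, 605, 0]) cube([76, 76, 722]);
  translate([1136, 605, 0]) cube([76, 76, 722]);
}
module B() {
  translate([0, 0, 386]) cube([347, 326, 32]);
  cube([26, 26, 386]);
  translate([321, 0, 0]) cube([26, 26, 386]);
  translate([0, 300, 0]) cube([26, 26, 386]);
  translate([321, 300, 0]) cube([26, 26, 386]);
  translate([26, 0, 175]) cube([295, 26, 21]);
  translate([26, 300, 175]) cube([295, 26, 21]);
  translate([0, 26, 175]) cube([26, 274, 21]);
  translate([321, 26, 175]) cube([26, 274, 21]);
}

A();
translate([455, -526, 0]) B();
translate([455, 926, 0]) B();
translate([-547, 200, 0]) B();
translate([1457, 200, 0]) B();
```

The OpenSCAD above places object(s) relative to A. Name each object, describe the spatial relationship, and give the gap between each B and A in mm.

A is a table. B is a stool. Four stools sit around the table at the −y, +y, −x, +x sides. The gap between each stool and the table is 200 mm.

Each stool's nearest face is 200 mm from the table's bounding box.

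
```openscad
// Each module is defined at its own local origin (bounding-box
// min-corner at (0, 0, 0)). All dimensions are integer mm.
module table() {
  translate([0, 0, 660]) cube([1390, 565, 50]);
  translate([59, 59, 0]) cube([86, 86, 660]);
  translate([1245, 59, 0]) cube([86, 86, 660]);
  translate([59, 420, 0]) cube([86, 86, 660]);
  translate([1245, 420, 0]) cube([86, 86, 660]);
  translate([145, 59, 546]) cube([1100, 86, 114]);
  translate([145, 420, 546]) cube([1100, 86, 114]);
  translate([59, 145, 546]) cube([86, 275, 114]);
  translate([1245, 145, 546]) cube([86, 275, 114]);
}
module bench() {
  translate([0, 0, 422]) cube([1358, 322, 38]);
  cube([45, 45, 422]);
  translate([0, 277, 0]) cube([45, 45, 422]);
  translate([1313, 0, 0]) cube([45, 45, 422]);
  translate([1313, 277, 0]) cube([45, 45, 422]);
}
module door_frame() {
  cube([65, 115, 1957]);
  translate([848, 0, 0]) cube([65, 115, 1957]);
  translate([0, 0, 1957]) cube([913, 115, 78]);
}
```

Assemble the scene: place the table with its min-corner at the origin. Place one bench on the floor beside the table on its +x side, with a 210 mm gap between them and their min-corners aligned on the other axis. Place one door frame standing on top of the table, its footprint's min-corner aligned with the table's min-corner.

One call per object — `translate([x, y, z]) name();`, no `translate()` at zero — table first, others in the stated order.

table();
translate([1600, 0, 0]) bench();
translate([0, 0, 710]) door_frame();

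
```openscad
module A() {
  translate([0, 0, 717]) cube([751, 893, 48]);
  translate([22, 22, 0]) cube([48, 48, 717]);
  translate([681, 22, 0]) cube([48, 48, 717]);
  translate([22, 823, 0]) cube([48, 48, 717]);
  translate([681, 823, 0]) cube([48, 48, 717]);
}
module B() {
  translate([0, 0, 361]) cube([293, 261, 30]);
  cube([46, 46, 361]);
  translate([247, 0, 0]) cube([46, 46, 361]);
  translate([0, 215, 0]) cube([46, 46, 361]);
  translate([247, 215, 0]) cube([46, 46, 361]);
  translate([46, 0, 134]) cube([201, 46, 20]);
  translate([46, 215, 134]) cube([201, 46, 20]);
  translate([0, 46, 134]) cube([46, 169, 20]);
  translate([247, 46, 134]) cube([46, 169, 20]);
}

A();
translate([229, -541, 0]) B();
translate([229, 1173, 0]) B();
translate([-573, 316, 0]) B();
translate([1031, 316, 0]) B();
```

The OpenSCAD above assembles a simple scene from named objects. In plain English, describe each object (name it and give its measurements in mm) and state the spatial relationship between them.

A is a table with a 751×893 mm rectangular top, 48 mm thick, top surface at z = 765 mm, supported by four 48×48 mm square legs, each inset 22 mm from the nearest pair of top edges, running from the floor.

B is a four-legged stool. The seat is a 293×261×30 mm slab whose top surface is at z = 391 mm; four square legs, each 46×46 mm in cross-section, run from the floor (z = 0) to the underside of the seat, each flush with a corner of the seat. Four stretchers, 46 mm wide and 20 mm tall, connect adjacent legs with their undersides at z = 134 mm, each running between the inner faces of the legs it joins and aligned with the legs' outer faces on the other axis.

Four stools sit around the table at the −y, +y, −x, +x sides.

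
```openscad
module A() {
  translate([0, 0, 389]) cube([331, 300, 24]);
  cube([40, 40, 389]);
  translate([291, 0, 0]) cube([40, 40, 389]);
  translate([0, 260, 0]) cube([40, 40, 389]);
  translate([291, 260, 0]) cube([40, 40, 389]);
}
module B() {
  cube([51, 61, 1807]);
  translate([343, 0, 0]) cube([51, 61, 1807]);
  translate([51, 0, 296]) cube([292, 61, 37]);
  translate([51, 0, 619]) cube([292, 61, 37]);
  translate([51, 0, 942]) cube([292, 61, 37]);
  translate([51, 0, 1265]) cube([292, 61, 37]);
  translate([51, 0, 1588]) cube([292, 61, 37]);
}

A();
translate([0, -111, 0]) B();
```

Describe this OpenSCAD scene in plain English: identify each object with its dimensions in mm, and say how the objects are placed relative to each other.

A is a four-legged stool. The seat is a 331×300×24 mm slab whose top surface is at z = 413 mm; four square legs, each 40×40 mm in cross-section, run from the floor (z = 0) to the underside of the seat, each flush with a corner of the seat.

B is a straight ladder. Two 51×61 mm vertical rails, 1807 mm tall, stand 394 mm apart (outside-to-outside) with their front faces coplanar on the −y side. 5 rungs, each 61 mm deep and 37 mm tall, span between the inner faces of the rails, front faces flush with the rails. The lowest rung's underside is at z = 296 mm and rungs are spaced 323 mm apart (underside to underside).

The ladder is on the floor beside the stool on its −y side.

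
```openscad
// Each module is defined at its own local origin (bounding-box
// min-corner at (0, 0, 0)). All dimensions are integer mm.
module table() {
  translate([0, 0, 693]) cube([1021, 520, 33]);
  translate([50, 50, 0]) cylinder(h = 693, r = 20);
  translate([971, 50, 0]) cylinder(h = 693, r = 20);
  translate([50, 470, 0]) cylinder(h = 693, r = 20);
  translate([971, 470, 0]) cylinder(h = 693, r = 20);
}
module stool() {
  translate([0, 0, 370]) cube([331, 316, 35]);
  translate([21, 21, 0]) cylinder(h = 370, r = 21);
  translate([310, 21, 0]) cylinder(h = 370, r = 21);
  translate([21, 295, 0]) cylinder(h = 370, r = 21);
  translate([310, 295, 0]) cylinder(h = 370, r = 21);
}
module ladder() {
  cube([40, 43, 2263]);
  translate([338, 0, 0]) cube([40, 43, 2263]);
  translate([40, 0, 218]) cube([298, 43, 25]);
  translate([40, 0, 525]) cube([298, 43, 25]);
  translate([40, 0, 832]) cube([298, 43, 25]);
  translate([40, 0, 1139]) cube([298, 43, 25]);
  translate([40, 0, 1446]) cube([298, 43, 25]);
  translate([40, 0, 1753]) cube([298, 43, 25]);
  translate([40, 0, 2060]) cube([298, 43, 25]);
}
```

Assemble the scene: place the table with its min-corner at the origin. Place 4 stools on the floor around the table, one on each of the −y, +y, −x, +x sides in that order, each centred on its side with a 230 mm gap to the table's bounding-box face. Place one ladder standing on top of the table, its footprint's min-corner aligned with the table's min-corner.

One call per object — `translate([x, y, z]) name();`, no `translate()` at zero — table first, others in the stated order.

table();
translate([345, -546, 0]) stool();
translate([345, 750, 0]) stool();
translate([-561, 102, 0]) stool();
translate([1251, 102, 0]) stool();
translate([0, 0, 726]) ladder();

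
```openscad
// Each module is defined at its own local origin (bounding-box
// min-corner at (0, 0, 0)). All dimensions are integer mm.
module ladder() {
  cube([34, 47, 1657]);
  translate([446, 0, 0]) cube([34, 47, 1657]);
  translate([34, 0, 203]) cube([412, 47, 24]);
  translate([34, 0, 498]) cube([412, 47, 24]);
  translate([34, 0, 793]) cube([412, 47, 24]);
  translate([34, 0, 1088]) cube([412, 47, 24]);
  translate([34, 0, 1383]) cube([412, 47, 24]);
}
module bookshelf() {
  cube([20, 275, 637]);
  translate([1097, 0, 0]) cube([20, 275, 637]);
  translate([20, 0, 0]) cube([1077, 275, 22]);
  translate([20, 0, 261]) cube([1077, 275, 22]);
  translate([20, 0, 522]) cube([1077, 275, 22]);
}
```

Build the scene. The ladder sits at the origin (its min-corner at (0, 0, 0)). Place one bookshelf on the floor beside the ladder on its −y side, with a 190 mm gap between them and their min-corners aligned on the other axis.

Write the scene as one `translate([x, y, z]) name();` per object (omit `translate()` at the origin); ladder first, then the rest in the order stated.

ladder();
translate([0, -465, 0]) bookshelf();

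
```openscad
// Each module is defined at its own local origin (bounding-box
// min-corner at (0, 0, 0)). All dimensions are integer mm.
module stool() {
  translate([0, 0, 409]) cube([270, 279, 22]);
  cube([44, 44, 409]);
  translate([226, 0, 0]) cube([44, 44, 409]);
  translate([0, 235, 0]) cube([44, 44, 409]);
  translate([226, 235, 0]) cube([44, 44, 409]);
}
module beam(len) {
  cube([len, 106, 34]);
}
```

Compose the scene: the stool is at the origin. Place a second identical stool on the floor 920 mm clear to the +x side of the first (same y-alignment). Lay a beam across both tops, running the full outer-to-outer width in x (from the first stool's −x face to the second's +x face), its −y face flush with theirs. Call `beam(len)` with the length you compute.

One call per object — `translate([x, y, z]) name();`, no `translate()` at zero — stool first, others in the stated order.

stool();
translate([1190, 0, 0]) stool();
translate([0, 0, 431]) beam(1460);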